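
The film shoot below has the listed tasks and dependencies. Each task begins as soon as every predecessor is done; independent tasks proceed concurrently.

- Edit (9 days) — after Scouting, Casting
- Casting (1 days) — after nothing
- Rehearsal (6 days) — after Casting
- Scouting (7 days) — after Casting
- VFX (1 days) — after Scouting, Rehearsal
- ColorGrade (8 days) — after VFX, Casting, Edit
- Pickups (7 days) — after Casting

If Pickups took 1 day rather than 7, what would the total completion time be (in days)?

Critical path before the change: Casting→Scouting→Edit→ColorGrade = 1+7+9+8 = 25 giving 25 days.
Pickups has 17 days of float (longest path through it is 8).
No other chain overtakes it, so the finish is 25 days.

25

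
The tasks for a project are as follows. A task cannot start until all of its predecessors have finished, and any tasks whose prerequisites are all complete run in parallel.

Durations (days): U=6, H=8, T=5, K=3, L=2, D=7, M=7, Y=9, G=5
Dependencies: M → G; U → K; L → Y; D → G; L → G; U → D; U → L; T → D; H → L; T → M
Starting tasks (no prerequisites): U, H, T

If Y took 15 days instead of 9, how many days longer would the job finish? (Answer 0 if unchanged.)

Critical path before the change: H→L→Y = 8+2+9 = 19 giving 19 days.
Y is on the critical path; changing it to 15 makes that path 25 days.
The critical path is still H→L→Y; finish is now 25 days.
Change in finish: 25 − 19 = +6 days.

6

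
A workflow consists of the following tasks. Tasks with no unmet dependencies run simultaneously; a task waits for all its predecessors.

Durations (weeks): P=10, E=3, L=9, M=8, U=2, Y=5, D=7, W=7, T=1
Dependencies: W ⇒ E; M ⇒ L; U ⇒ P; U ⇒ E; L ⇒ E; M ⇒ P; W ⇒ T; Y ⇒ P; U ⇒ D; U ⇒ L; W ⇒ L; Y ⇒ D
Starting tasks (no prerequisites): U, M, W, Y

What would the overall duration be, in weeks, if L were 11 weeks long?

Critical path before the change: M→L→E = 8+9+3 = 20 giving 20 weeks.
Since L is critical, the +2 change carries straight to that chain (now 22 weeks).
The critical path is still M→L→E; finish is now 22 weeks.

22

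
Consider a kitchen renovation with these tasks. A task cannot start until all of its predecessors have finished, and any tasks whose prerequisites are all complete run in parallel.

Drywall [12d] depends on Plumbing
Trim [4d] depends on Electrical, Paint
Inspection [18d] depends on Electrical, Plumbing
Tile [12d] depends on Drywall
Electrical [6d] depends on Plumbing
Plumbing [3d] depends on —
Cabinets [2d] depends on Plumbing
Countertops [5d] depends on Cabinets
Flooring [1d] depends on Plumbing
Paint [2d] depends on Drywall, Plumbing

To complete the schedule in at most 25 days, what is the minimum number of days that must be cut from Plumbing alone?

Current finish: 27 days; target: 25.
Plumbing is on every critical path, so each day cut from Plumbing cuts the finish by one (this holds down to a finish of 25).
Need 27 − 25 = 2 days off Plumbing → Plumbing becomes 1 day, finish becomes 25.

2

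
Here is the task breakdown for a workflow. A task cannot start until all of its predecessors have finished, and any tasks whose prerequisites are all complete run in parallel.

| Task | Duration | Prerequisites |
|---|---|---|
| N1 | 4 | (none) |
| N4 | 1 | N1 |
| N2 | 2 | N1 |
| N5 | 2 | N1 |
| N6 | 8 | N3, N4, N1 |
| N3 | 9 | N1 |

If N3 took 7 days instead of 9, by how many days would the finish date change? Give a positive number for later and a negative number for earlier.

-2

Actual critical path: N1→N3→N6 = 4+9+8 = 21 ⇒ 21 days.
N3 is on the critical path; changing it to 7 makes that path 19 days.
That remains the longest chain; total 19 days.
Change in finish: 19 − 21 = -2 days.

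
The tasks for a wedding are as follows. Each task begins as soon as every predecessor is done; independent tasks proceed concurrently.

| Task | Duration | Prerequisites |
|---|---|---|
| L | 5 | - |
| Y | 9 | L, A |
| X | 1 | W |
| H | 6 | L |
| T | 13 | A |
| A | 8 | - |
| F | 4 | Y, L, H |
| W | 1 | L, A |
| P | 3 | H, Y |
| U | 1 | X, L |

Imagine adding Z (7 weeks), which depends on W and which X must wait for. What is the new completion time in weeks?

21

Originally the project takes 21 weeks.
With Z inserted, X now waits for max(W, Z).
New critical path: A→Y→F = 8+9+4 = 21 ⇒ 21 weeks.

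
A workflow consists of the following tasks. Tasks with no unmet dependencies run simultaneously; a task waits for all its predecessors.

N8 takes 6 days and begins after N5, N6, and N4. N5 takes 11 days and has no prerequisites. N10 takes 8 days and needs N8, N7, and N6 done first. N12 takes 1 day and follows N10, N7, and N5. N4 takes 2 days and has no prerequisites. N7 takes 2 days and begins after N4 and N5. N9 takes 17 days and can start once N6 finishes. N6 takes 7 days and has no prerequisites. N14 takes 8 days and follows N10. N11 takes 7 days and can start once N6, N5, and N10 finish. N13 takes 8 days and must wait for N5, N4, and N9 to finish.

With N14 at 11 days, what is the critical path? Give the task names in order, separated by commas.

N5, N8, N10, N14

Actual critical path: N5→N8→N10→N14 = 11+6+8+8 = 33 ⇒ 33 days.
N14 is on the critical path; changing it to 11 makes that path 36 days.
The critical path is still N5→N8→N10→N14; finish is now 36 days.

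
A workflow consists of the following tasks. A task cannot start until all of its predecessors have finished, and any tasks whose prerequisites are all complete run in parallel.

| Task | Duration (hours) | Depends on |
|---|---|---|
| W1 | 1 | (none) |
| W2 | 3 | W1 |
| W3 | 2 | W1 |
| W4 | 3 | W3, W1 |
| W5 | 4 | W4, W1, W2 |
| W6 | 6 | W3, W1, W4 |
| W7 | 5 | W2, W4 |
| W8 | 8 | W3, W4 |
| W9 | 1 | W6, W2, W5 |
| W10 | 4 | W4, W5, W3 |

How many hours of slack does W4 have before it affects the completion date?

Critical path: W1→W3→W4→W5→W10 = 1+2+3+4+4 = 14, so the finish is 14 hours.
W4 finishes as early as 6 and must finish by 6.
Slack of W4 = 3 − 3 = 0 hours.

0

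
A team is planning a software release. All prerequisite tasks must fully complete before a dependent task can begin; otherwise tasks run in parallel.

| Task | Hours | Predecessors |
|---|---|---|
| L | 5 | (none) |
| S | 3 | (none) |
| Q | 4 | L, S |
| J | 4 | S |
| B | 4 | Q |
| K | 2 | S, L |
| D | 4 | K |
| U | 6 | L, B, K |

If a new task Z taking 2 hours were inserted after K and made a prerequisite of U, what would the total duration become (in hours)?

Originally the schedule takes 19 hours.
With Z inserted, U now waits for max(L, B, K, Z).
New critical path: L→Q→B→U = 5+4+4+6 = 19 ⇒ 19 hours.

19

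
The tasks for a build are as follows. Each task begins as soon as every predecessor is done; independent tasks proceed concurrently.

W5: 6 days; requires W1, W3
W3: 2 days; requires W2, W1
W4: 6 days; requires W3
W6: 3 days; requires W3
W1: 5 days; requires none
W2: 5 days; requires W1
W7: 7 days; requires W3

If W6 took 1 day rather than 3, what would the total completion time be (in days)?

As given, the longest chain is W1→W2→W3→W7 = 5+5+2+7 = 19, so the finish is 19 days.
W6 is off the critical path — its longest chain is 15 days, giving 4 of slack.
That remains the longest chain; total 19 days.

19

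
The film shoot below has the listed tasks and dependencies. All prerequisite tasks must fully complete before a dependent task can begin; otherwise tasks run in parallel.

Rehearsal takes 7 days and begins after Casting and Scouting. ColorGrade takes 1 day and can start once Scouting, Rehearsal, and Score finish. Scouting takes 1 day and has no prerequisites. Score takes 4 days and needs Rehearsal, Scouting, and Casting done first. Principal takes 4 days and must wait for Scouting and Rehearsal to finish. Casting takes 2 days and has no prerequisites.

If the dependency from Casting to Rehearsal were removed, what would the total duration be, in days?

With the dependency in place, Casting→Rehearsal→Score→ColorGrade = 2+7+4+1 = 14 sets the finish at 14 days.
Without Casting→Rehearsal, Rehearsal's earliest start moves from 2 to 1.
After: Scouting→Rehearsal→Score→ColorGrade = 1+7+4+1 = 13 → 13 days.

13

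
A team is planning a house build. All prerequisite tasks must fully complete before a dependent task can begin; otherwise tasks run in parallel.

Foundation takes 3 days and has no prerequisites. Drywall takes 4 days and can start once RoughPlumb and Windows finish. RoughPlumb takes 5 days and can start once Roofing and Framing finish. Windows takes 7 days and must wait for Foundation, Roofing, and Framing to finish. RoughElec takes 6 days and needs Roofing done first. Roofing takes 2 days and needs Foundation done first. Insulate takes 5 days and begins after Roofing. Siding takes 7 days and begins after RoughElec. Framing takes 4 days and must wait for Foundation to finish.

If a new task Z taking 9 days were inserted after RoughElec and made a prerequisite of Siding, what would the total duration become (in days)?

Originally the house build takes 18 days.
With Z inserted, Siding now waits for max(RoughElec, Z).
New critical path: Foundation→Roofing→RoughElec→Z→Siding = 3+2+6+9+7 = 27 ⇒ 27 days.

27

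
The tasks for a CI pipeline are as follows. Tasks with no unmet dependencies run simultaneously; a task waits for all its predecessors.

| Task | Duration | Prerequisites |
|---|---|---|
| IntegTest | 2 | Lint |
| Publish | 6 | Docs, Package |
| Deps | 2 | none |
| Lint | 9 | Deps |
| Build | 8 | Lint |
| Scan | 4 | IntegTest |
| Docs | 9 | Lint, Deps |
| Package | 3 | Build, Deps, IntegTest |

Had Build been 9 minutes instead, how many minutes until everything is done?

29

As given, the longest chain is Deps→Lint→Build→Package→Publish = 2+9+8+3+6 = 28, so the finish is 28 minutes.
Build is on the critical path; changing it to 9 makes that path 29 minutes.
The critical path is still Deps→Lint→Build→Package→Publish; finish is now 29 minutes.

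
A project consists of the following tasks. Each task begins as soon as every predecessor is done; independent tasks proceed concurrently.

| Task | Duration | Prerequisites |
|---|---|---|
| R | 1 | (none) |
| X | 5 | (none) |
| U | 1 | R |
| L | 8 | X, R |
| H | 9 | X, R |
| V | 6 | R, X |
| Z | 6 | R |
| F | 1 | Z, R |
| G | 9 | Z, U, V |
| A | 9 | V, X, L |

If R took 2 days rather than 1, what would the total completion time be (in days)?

22

The binding path is X→L→A = 5+8+9 = 22; finish at 22 days.
R has 4 days of float (longest path through it is 18).
The critical path is still X→L→A; finish is now 22 days.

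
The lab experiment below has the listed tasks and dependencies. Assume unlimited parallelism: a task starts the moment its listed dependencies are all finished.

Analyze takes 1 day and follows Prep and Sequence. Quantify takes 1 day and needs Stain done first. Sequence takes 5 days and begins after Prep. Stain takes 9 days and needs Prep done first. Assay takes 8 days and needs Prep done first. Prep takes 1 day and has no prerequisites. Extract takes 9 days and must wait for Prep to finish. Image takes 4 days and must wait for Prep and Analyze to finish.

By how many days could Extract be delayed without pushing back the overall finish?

Prep→Sequence→Analyze→Image = 1+5+1+4 = 11 sets the makespan at 11 days.
Extract finishes as early as 10 and must finish by 11.
Float = 11 − 10 = 1.

1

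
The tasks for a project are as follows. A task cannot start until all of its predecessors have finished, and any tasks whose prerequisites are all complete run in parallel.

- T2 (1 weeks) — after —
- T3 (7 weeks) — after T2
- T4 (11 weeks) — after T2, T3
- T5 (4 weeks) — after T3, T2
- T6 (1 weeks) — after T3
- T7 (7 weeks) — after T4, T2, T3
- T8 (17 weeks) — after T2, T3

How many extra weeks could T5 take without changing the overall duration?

14

The longest chain is T2→T3→T4→T7 = 1+7+11+7 = 26; overall finish 26 weeks.
T5 finishes as early as 12 and must finish by 26.
So T5 can slip 26 − 12 = 14 weeks.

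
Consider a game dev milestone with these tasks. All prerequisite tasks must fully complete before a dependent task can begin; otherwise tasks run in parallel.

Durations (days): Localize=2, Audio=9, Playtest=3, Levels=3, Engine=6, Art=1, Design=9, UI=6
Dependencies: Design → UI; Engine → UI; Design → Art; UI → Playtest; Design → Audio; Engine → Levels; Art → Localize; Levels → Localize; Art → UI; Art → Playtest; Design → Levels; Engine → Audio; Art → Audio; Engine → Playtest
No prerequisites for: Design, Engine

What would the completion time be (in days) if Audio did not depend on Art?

19

With the dependency in place, Design→Art→Audio = 9+1+9 = 19 sets the finish at 19 days.
Without Art→Audio, Audio's earliest start moves from 10 to 9.
After: Design→Art→UI→Playtest = 9+1+6+3 = 19 → 19 days.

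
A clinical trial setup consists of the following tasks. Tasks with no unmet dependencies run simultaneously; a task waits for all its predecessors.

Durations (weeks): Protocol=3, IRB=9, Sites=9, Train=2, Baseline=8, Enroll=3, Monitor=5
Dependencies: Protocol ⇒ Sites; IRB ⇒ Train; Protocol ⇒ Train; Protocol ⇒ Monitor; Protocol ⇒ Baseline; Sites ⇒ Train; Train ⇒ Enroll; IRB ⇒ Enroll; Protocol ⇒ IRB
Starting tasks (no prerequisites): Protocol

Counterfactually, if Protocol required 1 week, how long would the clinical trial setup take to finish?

15

Actual critical path: Protocol→IRB→Train→Enroll = 3+9+2+3 = 17 ⇒ 17 weeks.
Since Protocol is critical, the -2 change carries straight to that chain (now 15 weeks).
No other chain overtakes it, so the finish is 15 weeks.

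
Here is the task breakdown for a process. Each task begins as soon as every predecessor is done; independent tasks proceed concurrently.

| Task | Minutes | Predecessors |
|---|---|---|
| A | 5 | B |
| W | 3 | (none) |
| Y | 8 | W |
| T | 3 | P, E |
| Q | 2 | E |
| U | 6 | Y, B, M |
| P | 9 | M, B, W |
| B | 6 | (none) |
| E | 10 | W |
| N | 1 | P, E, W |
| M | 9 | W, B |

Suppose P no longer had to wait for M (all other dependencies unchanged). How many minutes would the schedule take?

21

With the dependency in place, B→M→P→T = 6+9+9+3 = 27 sets the finish at 27 minutes.
Without M→P, P's earliest start moves from 15 to 6.
The longest chain is now B→M→U = 6+9+6 = 21, so the schedule takes 21 minutes.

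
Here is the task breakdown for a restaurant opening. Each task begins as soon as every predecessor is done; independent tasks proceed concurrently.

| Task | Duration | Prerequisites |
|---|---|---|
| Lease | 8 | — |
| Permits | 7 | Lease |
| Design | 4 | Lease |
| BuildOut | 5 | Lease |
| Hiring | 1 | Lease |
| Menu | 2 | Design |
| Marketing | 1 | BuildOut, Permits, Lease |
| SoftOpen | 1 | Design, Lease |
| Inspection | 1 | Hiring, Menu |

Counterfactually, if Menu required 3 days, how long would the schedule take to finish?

16

Actual critical path: Lease→Permits→Marketing = 8+7+1 = 16 ⇒ 16 days.
Menu has 1 day of float (longest path through it is 15).
That remains the longest chain; total 16 days.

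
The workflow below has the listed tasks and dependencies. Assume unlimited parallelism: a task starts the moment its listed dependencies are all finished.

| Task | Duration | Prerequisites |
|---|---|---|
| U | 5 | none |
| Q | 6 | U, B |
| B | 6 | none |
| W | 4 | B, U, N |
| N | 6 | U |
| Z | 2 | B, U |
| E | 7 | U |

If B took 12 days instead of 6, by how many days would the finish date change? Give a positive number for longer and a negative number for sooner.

Actual critical path: U→N→W = 5+6+4 = 15 ⇒ 15 days.
B is off the critical path — its longest chain is 12 days, giving 3 of slack.
Now B→Q = 12+6 = 18 is longest, so the finish becomes 18 days.
Change in finish: 18 − 15 = +3 days.

3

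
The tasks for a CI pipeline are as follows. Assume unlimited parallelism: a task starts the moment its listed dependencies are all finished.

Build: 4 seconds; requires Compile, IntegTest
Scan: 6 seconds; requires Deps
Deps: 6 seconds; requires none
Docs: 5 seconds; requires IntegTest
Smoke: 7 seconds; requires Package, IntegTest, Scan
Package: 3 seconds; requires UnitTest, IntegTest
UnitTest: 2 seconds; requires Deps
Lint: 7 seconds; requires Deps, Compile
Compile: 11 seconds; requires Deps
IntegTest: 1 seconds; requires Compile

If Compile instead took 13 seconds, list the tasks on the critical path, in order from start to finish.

Critical path before the change: Deps→Compile→IntegTest→Package→Smoke = 6+11+1+3+7 = 28 giving 28 seconds.
Compile lies on that path, so at 13 seconds the path becomes 30 seconds.
No other chain overtakes it, so the finish is 30 seconds.

Deps, Compile, IntegTest, Package, Smoke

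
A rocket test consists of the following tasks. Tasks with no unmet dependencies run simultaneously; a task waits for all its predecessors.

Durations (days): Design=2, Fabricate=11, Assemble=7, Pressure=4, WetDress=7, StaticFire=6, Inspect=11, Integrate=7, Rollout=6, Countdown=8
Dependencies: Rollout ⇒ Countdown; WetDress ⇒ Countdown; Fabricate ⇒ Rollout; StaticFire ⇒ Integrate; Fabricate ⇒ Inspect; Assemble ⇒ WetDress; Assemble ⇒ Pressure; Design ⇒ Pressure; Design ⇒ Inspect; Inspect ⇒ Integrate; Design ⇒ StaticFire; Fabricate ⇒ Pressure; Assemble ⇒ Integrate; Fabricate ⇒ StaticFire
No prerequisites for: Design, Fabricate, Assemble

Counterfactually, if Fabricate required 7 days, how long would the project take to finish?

25

The binding path is Fabricate→Inspect→Integrate = 11+11+7 = 29; finish at 29 days.
Fabricate lies on that path, so at 7 days the path becomes 25 days.
No other chain overtakes it, so the finish is 25 days.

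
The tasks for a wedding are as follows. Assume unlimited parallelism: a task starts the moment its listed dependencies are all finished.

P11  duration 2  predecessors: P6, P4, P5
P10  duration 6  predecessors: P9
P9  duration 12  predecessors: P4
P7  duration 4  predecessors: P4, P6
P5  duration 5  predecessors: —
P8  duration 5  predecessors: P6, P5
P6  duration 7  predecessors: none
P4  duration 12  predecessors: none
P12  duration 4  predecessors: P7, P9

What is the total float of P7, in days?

10

Critical path: P4→P9→P10 = 12+12+6 = 30, so the finish is 30 days.
P7 finishes as early as 16 and must finish by 26.
Float = 30 − 20 = 10.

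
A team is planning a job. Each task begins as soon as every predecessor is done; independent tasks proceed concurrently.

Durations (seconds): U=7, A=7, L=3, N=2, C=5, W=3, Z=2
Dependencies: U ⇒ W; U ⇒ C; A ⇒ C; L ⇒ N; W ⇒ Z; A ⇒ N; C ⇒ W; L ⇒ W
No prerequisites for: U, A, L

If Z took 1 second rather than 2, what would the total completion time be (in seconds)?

16

The binding path is U→C→W→Z = 7+5+3+2 = 17; finish at 17 seconds.
Z is on the critical path; changing it to 1 makes that path 16 seconds.
The critical path is still U→C→W→Z; finish is now 16 seconds.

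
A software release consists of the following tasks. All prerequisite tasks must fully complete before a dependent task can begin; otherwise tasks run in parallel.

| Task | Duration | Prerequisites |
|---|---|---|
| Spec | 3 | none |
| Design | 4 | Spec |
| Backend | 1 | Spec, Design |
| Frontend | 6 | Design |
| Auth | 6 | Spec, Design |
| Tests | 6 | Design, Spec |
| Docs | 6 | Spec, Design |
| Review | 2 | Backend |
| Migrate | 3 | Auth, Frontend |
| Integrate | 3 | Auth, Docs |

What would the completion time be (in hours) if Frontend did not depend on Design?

16

With the dependency in place, Spec→Design→Frontend→Migrate = 3+4+6+3 = 16 sets the finish at 16 hours.
Without Design→Frontend, Frontend's earliest start moves from 7 to 0.
The longest chain is now Spec→Design→Auth→Migrate = 3+4+6+3 = 16, so the project takes 16 hours.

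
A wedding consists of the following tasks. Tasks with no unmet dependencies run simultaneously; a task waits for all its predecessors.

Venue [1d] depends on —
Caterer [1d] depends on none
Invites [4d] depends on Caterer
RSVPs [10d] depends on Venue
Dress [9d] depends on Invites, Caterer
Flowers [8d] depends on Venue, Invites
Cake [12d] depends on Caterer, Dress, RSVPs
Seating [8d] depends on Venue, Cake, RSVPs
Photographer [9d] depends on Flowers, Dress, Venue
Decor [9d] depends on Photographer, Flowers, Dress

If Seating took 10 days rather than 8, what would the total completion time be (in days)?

Critical path before the change: Caterer→Invites→Dress→Cake→Seating = 1+4+9+12+8 = 34 giving 34 days.
Since Seating is critical, the +2 change carries straight to that chain (now 36 days).
The critical path is still Caterer→Invites→Dress→Cake→Seating; finish is now 36 days.

36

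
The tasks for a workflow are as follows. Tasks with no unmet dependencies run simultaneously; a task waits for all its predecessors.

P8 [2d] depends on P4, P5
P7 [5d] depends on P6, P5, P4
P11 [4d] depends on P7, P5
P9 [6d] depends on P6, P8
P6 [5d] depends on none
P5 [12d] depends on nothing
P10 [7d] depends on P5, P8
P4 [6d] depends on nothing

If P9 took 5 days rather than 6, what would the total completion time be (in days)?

Actual critical path: P5→P7→P11 = 12+5+4 = 21 ⇒ 21 days.
The longest path through P9 is only 20 days, so P9 has float 1.
No other chain overtakes it, so the finish is 21 days.

21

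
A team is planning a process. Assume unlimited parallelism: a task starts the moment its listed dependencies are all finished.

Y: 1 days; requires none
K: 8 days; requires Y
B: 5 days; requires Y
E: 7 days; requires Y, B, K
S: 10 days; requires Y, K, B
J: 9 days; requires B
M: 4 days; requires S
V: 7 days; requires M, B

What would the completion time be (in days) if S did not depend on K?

27

With the dependency in place, Y→K→S→M→V = 1+8+10+4+7 = 30 sets the finish at 30 days.
Without K→S, S's earliest start moves from 9 to 6.
The longest chain is now Y→B→S→M→V = 1+5+10+4+7 = 27, so the job takes 27 days.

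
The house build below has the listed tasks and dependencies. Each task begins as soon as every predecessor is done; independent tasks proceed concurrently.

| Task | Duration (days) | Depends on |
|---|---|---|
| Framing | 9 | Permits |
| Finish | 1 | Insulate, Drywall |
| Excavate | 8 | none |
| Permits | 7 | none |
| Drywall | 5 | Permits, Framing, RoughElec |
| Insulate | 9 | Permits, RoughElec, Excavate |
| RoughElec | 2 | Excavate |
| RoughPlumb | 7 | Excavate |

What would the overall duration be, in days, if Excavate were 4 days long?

22

The binding path is Permits→Framing→Drywall→Finish = 7+9+5+1 = 22; finish at 22 days.
Excavate has 2 days of float (longest path through it is 20).
No other chain overtakes it, so the finish is 22 days.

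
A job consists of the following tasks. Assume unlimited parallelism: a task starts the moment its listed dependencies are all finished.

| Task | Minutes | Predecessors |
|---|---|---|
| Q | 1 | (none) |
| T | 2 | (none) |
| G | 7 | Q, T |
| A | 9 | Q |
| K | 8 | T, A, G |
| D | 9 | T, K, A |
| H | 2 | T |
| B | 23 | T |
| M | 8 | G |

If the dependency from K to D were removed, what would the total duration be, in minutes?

25

Original critical path: Q→A→K→D = 1+9+8+9 = 27 ⇒ 27 minutes.
Without K→D, D's earliest start moves from 18 to 10.
New critical path: T→B = 2+23 = 25 ⇒ 25 minutes.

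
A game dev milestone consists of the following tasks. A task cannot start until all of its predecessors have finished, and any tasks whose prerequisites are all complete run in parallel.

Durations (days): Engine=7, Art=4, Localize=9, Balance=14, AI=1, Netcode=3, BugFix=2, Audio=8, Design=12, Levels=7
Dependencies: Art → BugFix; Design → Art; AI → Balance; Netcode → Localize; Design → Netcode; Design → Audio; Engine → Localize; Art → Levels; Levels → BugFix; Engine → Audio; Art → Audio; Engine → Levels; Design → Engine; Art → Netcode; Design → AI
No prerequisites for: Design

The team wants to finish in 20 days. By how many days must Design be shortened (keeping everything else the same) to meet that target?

8

Current finish: 28 days; target: 20.
Design is on every critical path, so each day cut from Design cuts the finish by one (this holds down to a finish of 17).
Need 28 − 20 = 8 days off Design → Design becomes 4 days, finish becomes 20.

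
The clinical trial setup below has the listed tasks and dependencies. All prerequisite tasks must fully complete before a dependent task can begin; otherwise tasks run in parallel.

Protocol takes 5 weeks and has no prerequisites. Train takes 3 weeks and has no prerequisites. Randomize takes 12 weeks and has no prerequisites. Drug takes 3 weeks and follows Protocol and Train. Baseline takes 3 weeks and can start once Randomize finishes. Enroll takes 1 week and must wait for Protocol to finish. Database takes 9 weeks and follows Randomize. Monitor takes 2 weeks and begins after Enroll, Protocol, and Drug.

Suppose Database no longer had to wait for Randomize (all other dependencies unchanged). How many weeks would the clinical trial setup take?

Before: longest chain Randomize→Database = 12+9 = 21, finish 21.
Without Randomize→Database, Database's earliest start moves from 12 to 0.
The longest chain is now Randomize→Baseline = 12+3 = 15, so the clinical trial setup takes 15 weeks.

15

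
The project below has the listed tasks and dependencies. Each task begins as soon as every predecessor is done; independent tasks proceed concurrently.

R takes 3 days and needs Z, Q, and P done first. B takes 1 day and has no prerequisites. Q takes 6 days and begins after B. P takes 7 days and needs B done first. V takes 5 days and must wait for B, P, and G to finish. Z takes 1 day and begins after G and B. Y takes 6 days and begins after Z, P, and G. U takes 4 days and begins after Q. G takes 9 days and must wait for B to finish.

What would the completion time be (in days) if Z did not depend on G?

Before: longest chain B→G→Z→Y = 1+9+1+6 = 17, finish 17.
Without G→Z, Z's earliest start moves from 10 to 1.
The longest chain is now B→G→Y = 1+9+6 = 16, so the project takes 16 days.

16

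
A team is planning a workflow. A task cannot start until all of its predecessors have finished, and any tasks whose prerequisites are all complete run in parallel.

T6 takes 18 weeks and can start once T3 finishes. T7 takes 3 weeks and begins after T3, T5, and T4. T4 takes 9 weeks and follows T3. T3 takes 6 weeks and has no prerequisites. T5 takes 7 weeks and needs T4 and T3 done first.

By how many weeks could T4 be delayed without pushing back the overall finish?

0

The longest chain is T3→T4→T5→T7 = 6+9+7+3 = 25; overall finish 25 weeks.
The longest chain containing T4 totals 25 weeks.
So T4 can slip 15 − 15 = 0 weeks.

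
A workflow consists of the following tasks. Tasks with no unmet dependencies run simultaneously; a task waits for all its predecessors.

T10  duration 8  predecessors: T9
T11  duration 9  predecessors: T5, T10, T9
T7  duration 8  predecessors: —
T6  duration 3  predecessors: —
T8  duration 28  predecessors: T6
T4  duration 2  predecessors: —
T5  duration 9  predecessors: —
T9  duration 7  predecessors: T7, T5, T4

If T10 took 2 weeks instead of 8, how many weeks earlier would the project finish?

2

The binding path is T5→T9→T10→T11 = 9+7+8+9 = 33; finish at 33 weeks.
T10 is on the critical path; changing it to 2 makes that path 27 weeks.
The binding chain switches to T6→T8 = 3+28 = 31; finish 31 weeks.
Change in finish: 31 − 33 = -2 weeks.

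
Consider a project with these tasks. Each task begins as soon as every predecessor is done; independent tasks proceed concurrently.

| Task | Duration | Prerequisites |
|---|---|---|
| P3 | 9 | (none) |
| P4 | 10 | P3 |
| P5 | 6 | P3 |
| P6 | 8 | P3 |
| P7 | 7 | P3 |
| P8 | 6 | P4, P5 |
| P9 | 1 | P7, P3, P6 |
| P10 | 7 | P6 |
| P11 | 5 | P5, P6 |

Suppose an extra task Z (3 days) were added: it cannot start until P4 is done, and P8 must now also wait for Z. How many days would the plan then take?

28

Originally the plan takes 25 days.
With Z inserted, P8 now waits for max(P4, P5, Z).
New critical path: P3→P4→Z→P8 = 9+10+3+6 = 28 ⇒ 28 days.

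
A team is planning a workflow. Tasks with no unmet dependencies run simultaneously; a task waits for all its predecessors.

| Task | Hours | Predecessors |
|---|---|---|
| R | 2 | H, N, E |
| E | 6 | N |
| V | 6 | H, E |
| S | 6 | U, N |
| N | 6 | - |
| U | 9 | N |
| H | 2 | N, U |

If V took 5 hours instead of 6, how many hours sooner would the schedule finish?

The binding path is N→U→H→V = 6+9+2+6 = 23; finish at 23 hours.
V lies on that path, so at 5 hours the path becomes 22 hours.
No other chain overtakes it, so the finish is 22 hours.
Change in finish: 22 − 23 = -1 hours.

1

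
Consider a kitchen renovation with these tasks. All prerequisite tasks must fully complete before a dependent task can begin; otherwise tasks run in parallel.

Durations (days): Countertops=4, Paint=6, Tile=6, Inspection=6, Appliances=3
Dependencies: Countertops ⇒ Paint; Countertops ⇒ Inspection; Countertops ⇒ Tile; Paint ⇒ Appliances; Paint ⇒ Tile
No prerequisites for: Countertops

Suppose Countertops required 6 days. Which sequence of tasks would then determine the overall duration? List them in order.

Countertops, Paint, Tile

Critical path before the change: Countertops→Paint→Tile = 4+6+6 = 16 giving 16 days.
Countertops lies on that path, so at 6 days the path becomes 18 days.
The critical path is still Countertops→Paint→Tile; finish is now 18 days.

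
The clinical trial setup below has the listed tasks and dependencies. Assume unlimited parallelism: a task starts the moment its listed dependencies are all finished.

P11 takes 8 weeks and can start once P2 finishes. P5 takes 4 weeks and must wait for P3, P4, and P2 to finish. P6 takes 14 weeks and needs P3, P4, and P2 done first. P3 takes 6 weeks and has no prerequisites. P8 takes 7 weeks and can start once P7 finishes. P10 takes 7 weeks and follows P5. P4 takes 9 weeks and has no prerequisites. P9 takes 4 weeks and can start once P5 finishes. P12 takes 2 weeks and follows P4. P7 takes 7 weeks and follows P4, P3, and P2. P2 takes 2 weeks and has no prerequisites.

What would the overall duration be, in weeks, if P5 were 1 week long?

23

The binding path is P4→P6 = 9+14 = 23; finish at 23 weeks.
P5 has 3 weeks of float (longest path through it is 20).
No other chain overtakes it, so the finish is 23 weeks.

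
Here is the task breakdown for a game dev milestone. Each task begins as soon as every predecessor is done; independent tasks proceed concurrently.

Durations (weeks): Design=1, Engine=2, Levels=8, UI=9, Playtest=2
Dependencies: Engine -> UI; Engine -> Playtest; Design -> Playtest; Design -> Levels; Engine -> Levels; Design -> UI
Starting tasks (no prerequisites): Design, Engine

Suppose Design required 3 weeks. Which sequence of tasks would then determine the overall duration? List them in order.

Design, UI

Actual critical path: Engine→UI = 2+9 = 11 ⇒ 11 weeks.
Design has 1 week of float (longest path through it is 10).
New critical path: Design→UI = 3+9 = 12 ⇒ 12 weeks.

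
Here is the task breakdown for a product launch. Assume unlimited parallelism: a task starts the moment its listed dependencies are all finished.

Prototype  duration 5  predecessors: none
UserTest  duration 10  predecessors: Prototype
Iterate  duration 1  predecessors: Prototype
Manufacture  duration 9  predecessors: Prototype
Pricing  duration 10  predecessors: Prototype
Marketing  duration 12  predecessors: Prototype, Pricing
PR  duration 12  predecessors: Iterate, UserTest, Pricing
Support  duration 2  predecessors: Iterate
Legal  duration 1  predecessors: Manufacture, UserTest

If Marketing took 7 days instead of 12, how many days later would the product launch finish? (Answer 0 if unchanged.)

0

Actual critical path: Prototype→Pricing→Marketing = 5+10+12 = 27 ⇒ 27 days.
Marketing lies on that path, so at 7 days the path becomes 22 days.
The binding chain switches to Prototype→UserTest→PR = 5+10+12 = 27; finish 27 days.
Change in finish: 27 − 27 = +0 days.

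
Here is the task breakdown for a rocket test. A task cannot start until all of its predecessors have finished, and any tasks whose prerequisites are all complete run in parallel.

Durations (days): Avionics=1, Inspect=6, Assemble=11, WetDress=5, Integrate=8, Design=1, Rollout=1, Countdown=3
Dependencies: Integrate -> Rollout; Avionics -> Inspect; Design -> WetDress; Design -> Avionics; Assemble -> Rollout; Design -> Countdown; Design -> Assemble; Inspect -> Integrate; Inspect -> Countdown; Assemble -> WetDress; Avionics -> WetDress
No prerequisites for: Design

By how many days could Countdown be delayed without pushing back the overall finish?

Design→Avionics→Inspect→Integrate→Rollout = 1+1+6+8+1 = 17 sets the makespan at 17 days.
Countdown finishes as early as 11 and must finish by 17.
Slack of Countdown = 14 − 8 = 6 days.

6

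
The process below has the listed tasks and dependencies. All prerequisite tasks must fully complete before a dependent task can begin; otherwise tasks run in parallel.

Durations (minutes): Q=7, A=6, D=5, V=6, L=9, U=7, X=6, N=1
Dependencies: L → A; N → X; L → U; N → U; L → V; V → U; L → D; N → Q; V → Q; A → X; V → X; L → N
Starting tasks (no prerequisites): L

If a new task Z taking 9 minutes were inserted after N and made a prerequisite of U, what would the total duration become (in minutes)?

Originally the process takes 22 minutes.
With Z inserted, U now waits for max(L, N, V, Z).
New critical path: L→N→Z→U = 9+1+9+7 = 26 ⇒ 26 minutes.

26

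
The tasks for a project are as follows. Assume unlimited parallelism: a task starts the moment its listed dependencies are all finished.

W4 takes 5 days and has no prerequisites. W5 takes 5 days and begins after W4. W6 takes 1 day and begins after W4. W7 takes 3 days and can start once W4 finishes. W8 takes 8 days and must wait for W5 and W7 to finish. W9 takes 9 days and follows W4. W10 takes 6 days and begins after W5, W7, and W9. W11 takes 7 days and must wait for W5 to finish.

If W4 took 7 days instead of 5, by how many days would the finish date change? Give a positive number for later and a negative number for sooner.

2

Critical path before the change: W4→W9→W10 = 5+9+6 = 20 giving 20 days.
W4 is on the critical path; changing it to 7 makes that path 22 days.
That remains the longest chain; total 22 days.
Change in finish: 22 − 20 = +2 days.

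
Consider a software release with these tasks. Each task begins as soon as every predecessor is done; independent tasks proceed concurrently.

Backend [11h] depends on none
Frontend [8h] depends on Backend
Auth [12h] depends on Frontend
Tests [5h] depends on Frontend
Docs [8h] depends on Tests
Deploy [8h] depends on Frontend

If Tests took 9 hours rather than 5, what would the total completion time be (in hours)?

36

Critical path before the change: Backend→Frontend→Tests→Docs = 11+8+5+8 = 32 giving 32 hours.
Tests lies on that path, so at 9 hours the path becomes 36 hours.
The critical path is still Backend→Frontend→Tests→Docs; finish is now 36 hours.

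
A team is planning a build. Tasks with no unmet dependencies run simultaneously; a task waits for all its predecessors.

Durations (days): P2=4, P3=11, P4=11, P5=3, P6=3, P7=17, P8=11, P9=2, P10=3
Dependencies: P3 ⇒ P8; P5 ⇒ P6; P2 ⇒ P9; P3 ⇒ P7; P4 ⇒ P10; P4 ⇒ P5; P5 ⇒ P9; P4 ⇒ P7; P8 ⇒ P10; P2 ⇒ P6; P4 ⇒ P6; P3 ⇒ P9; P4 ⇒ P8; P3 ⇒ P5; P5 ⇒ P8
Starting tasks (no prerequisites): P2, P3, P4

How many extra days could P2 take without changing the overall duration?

The longest chain is P3→P5→P8→P10 = 11+3+11+3 = 28; overall finish 28 days.
Longest path through P2: 7 days (earliest finish 4, latest finish 25).
So P2 can slip 25 − 4 = 21 days.

21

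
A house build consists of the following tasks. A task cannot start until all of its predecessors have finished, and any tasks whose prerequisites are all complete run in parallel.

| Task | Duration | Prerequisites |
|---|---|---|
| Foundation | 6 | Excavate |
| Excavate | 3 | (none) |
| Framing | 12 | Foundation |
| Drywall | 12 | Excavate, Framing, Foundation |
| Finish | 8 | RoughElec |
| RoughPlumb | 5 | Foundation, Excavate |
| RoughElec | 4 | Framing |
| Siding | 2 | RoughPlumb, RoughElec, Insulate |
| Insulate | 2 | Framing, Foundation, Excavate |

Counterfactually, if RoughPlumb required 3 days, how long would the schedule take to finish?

Critical path before the change: Excavate→Foundation→Framing→RoughElec→Finish = 3+6+12+4+8 = 33 giving 33 days.
RoughPlumb has 17 days of float (longest path through it is 16).
That remains the longest chain; total 33 days.

33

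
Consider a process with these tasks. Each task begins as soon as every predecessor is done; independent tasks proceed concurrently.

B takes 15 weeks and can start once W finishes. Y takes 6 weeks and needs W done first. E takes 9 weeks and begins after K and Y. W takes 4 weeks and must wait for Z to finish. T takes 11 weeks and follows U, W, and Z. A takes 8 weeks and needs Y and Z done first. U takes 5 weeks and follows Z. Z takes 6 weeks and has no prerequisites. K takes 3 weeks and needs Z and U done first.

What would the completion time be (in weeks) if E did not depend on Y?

25

Before: longest chain Z→W→Y→E = 6+4+6+9 = 25, finish 25.
Without Y→E, E's earliest start moves from 16 to 14.
After: Z→W→B = 6+4+15 = 25 → 25 weeks.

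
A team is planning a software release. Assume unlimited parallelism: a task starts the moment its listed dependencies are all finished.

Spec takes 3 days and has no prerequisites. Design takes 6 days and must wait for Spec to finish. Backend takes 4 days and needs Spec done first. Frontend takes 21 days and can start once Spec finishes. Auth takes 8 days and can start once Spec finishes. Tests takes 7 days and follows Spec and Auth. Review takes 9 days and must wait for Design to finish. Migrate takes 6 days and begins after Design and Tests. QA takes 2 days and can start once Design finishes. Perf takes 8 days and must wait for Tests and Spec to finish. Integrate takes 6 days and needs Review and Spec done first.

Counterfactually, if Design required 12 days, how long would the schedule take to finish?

Baseline: Spec→Auth→Tests→Perf = 3+8+7+8 = 26 → 26 days.
Design has 2 days of float (longest path through it is 24).
The binding chain switches to Spec→Design→Review→Integrate = 3+12+9+6 = 30; finish 30 days.

30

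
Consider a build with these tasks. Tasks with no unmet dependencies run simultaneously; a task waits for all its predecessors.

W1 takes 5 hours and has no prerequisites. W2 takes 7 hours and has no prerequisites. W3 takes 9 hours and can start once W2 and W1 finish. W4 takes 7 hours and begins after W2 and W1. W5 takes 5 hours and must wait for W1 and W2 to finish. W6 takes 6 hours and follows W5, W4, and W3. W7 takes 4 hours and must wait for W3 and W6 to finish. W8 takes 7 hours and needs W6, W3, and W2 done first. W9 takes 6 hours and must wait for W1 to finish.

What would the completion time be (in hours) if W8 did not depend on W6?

Original critical path: W2→W3→W6→W8 = 7+9+6+7 = 29 ⇒ 29 hours.
Without W6→W8, W8's earliest start moves from 22 to 16.
After: W2→W3→W6→W7 = 7+9+6+4 = 26 → 26 hours.

26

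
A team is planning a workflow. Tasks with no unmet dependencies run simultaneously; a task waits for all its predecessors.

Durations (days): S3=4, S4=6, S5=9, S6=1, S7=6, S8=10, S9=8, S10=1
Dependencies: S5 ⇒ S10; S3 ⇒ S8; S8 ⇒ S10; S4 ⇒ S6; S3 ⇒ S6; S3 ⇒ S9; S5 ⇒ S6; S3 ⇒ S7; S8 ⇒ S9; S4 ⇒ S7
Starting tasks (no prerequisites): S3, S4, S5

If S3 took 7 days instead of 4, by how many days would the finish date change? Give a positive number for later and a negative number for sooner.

Actual critical path: S3→S8→S9 = 4+10+8 = 22 ⇒ 22 days.
S3 is on the critical path; changing it to 7 makes that path 25 days.
No other chain overtakes it, so the finish is 25 days.
Change in finish: 25 − 22 = +3 days.

3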